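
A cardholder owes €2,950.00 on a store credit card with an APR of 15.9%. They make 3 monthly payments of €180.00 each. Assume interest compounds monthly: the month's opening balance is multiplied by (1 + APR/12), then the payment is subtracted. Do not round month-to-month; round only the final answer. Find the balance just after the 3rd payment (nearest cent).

Monthly rate r = 15.9%/12 = 1.325% = 0.01325.
Each month: B ← B·(1+r) − €180.00.
Month 1: interest €39.09; balance after payment €2,809.09.
Month 2: interest €37.22; balance after payment €2,666.31.
Month 3: interest €35.33; balance after payment €2,521.64.

€2,521.64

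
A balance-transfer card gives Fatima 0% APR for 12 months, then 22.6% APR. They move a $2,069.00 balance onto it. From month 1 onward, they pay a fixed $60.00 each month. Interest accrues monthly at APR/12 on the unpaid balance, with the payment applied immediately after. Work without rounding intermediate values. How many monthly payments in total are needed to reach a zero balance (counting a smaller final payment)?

Promo months 1–12 at r₀ = 0%/12 = 0; months 13+ at r₁ = 22.6%/12 = 0.0188333.
After month 12 (no interest yet): B = $2,069.00 − 12·$60.00 = $1,349.00.
Then at r₁ with $60.00/mo: n₂ = −ln(1 − r₁·B/P)/ln(1+r₁) ≈ 29.51 → 30 more payments.

42 months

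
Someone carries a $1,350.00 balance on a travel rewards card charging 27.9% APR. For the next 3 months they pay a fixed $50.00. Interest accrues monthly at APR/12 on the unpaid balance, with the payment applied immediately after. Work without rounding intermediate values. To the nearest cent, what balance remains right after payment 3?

Monthly rate r = 27.9%/12 = 2.325% = 0.02325.
Each month: B ← B·(1+r) − $50.00.
Month 1: interest $31.39; balance after payment $1,331.39.
Month 2: interest $30.95; balance after payment $1,312.34.
Month 3: interest $30.51; balance after payment $1,292.85.

$1,292.85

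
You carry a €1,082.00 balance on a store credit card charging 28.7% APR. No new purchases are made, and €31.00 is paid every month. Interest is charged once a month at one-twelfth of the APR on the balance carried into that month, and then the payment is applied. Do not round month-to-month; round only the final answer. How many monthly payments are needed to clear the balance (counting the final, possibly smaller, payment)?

Monthly rate r = 28.7%/12 = 2.39167% = 0.0239167.
Recurrence: B ← B·(1+r) − €31.00.
Month 1: interest €25.88; balance after payment €1,076.88.
Month 2: interest €25.76; balance after payment €1,071.63.
Closed form: n = −ln(1 − rB₀/P)/ln(1+r) = −ln(0.16523)/ln(1.02392) ≈ 76.175, so the balance reaches zero during payment 77.

77 payments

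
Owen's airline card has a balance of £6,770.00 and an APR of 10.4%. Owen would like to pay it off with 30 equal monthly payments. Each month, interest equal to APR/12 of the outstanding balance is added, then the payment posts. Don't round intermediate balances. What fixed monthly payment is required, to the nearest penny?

Monthly rate r = 10.4%/12 = 0.866667% = 0.00866667.
Level-payment amortization: P = B₀·r / (1 − (1+r)^(−n)) = 6770.00·0.00866667 / (1 − 1.00867^(−30)).
Denominator 1 − (1+r)^(−30) = 0.228084199.
P = 58.6733 / 0.228084199 ≈ 257.24.

£257.24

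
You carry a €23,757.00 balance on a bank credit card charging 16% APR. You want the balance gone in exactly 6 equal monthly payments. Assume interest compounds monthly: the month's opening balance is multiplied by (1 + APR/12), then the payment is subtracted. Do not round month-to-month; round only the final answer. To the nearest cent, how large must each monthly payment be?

Monthly rate r = 16%/12 = 1.33333% = 0.0133333.
Level-payment amortization: P = B₀·r / (1 − (1+r)^(−n)) = 23757.00·0.0133333 / (1 − 1.01333^(−6)).
Denominator 1 − (1+r)^(−6) = 0.0763955288.
P = 316.76 / 0.0763955288 ≈ 4146.32.

€4,146.32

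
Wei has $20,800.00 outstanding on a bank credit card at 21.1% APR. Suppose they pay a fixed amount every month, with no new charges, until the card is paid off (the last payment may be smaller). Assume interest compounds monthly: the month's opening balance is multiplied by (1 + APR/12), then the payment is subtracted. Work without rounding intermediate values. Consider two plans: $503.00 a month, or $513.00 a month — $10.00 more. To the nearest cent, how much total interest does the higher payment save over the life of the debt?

Monthly rate r = 21.1%/12 = 1.75833% = 0.0175833.
At $503.00/mo: n = ⌈−ln(1 − rB₀/P)/ln(1+r)⌉ = 75 payments (last $255.19); total interest = total paid − $20,800.00 = $16,677.19.
At $513.00/mo: 72 payments (last $309.01); total interest $15,932.01.
Interest saved = $16,677.19 − $15,932.01 = $745.18.

$745.18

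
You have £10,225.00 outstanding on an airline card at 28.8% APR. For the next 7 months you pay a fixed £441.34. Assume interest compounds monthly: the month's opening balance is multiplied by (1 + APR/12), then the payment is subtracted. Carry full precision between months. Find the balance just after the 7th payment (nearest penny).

£8,750.62

Monthly rate r = 28.8%/12 = 2.4% = 0.024.
Each month: B ← B·(1+r) − £441.34.
Month 1: interest £245.40; balance after payment £10,029.06.
Month 2: interest £240.70; balance after payment £9,828.42.
Month 3: interest £235.88; balance after payment £9,622.96.
Month 4: interest £230.95; balance after payment £9,412.57.
Month 5: interest £225.90; balance after payment £9,197.13.
Month 6: interest £220.73; balance after payment £8,976.52.
Month 7: interest £215.44; balance after payment £8,750.62.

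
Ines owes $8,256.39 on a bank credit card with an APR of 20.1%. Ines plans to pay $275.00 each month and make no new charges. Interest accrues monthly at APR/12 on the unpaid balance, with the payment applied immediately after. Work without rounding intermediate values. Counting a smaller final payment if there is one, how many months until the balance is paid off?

43 months

Monthly rate r = 20.1%/12 = 1.675% = 0.01675.
Recurrence: B ← B·(1+r) − $275.00.
Month 1: interest $138.29; balance after payment $8,119.68.
Month 2: interest $136.00; balance after payment $7,980.69.
Closed form: n = −ln(1 − rB₀/P)/ln(1+r) = −ln(0.49711)/ln(1.01675) ≈ 42.076, so the balance reaches zero during payment 43.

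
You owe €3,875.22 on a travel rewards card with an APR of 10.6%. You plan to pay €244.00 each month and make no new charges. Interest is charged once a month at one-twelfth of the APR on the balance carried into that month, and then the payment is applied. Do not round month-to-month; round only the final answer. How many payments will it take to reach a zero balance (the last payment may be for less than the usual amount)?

18 months

Monthly rate r = 10.6%/12 = 0.883333% = 0.00883333.
Recurrence: B ← B·(1+r) − €244.00.
Month 1: interest €34.23; balance after payment €3,665.45.
Month 2: interest €32.38; balance after payment €3,453.83.
Closed form: n = −ln(1 − rB₀/P)/ln(1+r) = −ln(0.85971)/ln(1.00883) ≈ 17.188, so the balance reaches zero during payment 18.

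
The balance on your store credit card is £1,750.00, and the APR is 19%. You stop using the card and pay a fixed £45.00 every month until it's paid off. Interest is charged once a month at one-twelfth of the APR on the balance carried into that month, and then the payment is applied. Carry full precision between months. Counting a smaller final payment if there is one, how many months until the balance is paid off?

Monthly rate r = 19%/12 = 1.58333% = 0.0158333.
Recurrence: B ← B·(1+r) − £45.00.
Month 1: interest £27.71; balance after payment £1,732.71.
Month 2: interest £27.43; balance after payment £1,715.14.
Closed form: n = −ln(1 − rB₀/P)/ln(1+r) = −ln(0.38426)/ln(1.01583) ≈ 60.884, so the balance reaches zero during payment 61.

61 payments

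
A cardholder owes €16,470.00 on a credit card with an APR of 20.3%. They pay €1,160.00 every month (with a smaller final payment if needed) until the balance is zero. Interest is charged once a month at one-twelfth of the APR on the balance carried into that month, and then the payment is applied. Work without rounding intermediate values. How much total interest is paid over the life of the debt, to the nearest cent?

€2,526.60

Monthly rate r = 20.3%/12 = 1.69167% = 0.0169167.
Payoff takes n = ⌈−ln(1 − rB₀/P)/ln(1+r)⌉ = ⌈16.374⌉ = 17 payments; the last is €436.60.
Total paid = 16·€1,160.00 + €436.60 = €18,996.60.
Total interest = total paid − principal = €18,996.60 − €16,470.00 = €2,526.60.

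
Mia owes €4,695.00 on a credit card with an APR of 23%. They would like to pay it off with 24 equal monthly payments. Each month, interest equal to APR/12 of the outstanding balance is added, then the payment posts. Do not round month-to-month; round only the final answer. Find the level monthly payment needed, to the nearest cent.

Monthly rate r = 23%/12 = 1.91667% = 0.0191667.
Level-payment amortization: P = B₀·r / (1 − (1+r)^(−n)) = 4695.00·0.0191667 / (1 − 1.01917^(−24)).
Denominator 1 − (1+r)^(−24) = 0.365962513.
P = 89.9875 / 0.365962513 ≈ 245.89.

€245.89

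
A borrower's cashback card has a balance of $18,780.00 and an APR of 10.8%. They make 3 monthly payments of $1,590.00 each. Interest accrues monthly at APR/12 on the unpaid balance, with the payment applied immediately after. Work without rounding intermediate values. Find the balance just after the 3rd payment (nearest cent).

$14,478.58

Monthly rate r = 10.8%/12 = 0.9% = 0.009.
Each month: B ← B·(1+r) − $1,590.00.
Month 1: interest $169.02; balance after payment $17,359.02.
Month 2: interest $156.23; balance after payment $15,925.25.
Month 3: interest $143.33; balance after payment $14,478.58.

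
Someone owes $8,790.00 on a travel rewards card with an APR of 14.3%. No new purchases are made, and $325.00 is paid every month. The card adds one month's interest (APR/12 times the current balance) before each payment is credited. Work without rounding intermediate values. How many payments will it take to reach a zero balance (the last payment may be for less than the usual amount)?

Monthly rate r = 14.3%/12 = 1.19167% = 0.0119167.
Recurrence: B ← B·(1+r) − $325.00.
Month 1: interest $104.75; balance after payment $8,569.75.
Month 2: interest $102.12; balance after payment $8,346.87.
Closed form: n = −ln(1 − rB₀/P)/ln(1+r) = −ln(0.6777)/ln(1.01192) ≈ 32.842, so the balance reaches zero during payment 33.

33 payments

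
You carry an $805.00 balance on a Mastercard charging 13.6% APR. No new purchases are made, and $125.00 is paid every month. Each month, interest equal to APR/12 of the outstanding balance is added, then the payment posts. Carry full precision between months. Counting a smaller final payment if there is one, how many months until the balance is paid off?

Monthly rate r = 13.6%/12 = 1.13333% = 0.0113333.
Recurrence: B ← B·(1+r) − $125.00.
Month 1: interest $9.12; balance after payment $689.12.
Month 2: interest $7.81; balance after payment $571.93.
Closed form: n = −ln(1 − rB₀/P)/ln(1+r) = −ln(0.92701)/ln(1.01133) ≈ 6.725, so the balance reaches zero during payment 7.

7 months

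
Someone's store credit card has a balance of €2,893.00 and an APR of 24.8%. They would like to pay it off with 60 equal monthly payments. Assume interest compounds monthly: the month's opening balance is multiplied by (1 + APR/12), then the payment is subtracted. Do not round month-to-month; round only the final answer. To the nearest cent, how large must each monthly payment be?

Monthly rate r = 24.8%/12 = 2.06667% = 0.0206667.
Level-payment amortization: P = B₀·r / (1 − (1+r)^(−n)) = 2893.00·0.0206667 / (1 − 1.02067^(−60)).
Denominator 1 − (1+r)^(−60) = 0.706934901.
P = 59.7887 / 0.706934901 ≈ 84.57.

€84.57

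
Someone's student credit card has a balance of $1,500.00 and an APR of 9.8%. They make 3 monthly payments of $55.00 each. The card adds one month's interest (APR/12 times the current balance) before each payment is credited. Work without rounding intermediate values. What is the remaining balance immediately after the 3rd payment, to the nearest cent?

$1,370.70

Monthly rate r = 9.8%/12 = 0.816667% = 0.00816667.
Each month: B ← B·(1+r) − $55.00.
Month 1: interest $12.25; balance after payment $1,457.25.
Month 2: interest $11.90; balance after payment $1,414.15.
Month 3: interest $11.55; balance after payment $1,370.70.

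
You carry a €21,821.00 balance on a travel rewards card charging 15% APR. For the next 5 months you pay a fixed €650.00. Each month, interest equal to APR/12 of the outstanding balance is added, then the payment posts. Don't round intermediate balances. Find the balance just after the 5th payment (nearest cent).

Monthly rate r = 15%/12 = 1.25% = 0.0125.
Each month: B ← B·(1+r) − €650.00.
Month 1: interest €272.76; balance after payment €21,443.76.
Month 2: interest €268.05; balance after payment €21,061.81.
Month 3: interest €263.27; balance after payment €20,675.08.
Month 4: interest €258.44; balance after payment €20,283.52.
Month 5: interest €253.54; balance after payment €19,887.06.

€19,887.06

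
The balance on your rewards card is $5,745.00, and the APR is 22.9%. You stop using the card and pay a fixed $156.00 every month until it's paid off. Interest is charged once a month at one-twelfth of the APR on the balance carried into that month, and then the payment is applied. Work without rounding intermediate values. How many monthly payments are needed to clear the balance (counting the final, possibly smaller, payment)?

65 months

Monthly rate r = 22.9%/12 = 1.90833% = 0.0190833.
Recurrence: B ← B·(1+r) − $156.00.
Month 1: interest $109.63; balance after payment $5,698.63.
Month 2: interest $108.75; balance after payment $5,651.38.
Closed form: n = −ln(1 − rB₀/P)/ln(1+r) = −ln(0.29722)/ln(1.01908) ≈ 64.183, so the balance reaches zero during payment 65.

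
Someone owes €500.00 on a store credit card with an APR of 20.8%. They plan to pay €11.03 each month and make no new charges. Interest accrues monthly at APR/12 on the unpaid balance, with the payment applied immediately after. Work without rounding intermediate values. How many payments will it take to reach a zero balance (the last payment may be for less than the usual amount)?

90 payments

Monthly rate r = 20.8%/12 = 1.73333% = 0.0173333.
Recurrence: B ← B·(1+r) − €11.03.
Month 1: interest €8.67; balance after payment €497.64.
Month 2: interest €8.63; balance after payment €495.23.
Closed form: n = −ln(1 − rB₀/P)/ln(1+r) = −ln(0.21426)/ln(1.01733) ≈ 89.646, so the balance reaches zero during payment 90.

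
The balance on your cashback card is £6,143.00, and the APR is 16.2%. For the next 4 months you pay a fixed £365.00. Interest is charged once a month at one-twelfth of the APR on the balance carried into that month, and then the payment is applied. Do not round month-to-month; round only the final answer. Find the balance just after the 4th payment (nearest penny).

Monthly rate r = 16.2%/12 = 1.35% = 0.0135.
Each month: B ← B·(1+r) − £365.00.
Month 1: interest £82.93; balance after payment £5,860.93.
Month 2: interest £79.12; balance after payment £5,575.05.
Month 3: interest £75.26; balance after payment £5,285.32.
Month 4: interest £71.35; balance after payment £4,991.67.

£4,991.67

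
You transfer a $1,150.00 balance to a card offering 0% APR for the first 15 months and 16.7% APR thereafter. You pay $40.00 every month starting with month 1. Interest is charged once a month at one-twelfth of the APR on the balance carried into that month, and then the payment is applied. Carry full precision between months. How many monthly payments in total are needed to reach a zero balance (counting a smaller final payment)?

31 months

Promo months 1–15 at r₀ = 0%/12 = 0; months 16+ at r₁ = 16.7%/12 = 0.0139167.
After month 15 (no interest yet): B = $1,150.00 − 15·$40.00 = $550.00.
Then at r₁ with $40.00/mo: n₂ = −ln(1 − r₁·B/P)/ln(1+r₁) ≈ 15.37 → 16 more payments.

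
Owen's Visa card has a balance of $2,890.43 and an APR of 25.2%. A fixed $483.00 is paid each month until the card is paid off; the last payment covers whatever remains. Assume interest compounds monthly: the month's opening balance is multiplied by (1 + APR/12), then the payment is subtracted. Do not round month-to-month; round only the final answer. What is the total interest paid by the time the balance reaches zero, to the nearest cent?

$232.00

Monthly rate r = 25.2%/12 = 2.1% = 0.021.
Payoff takes n = ⌈−ln(1 − rB₀/P)/ln(1+r)⌉ = ⌈6.462⌉ = 7 payments; the last is $224.43.
Total paid = 6·$483.00 + $224.43 = $3,122.43.
Total interest = total paid − principal = $3,122.43 − $2,890.43 = $232.00.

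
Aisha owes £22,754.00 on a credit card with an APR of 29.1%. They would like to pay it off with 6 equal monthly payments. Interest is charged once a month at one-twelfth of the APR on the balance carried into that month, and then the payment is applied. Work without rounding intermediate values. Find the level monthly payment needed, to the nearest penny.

Monthly rate r = 29.1%/12 = 2.425% = 0.02425.
Level-payment amortization: P = B₀·r / (1 − (1+r)^(−n)) = 22754.00·0.02425 / (1 − 1.02425^(−6)).
Denominator 1 − (1+r)^(−6) = 0.133907726.
P = 551.784 / 0.133907726 ≈ 4120.63.

£4,120.63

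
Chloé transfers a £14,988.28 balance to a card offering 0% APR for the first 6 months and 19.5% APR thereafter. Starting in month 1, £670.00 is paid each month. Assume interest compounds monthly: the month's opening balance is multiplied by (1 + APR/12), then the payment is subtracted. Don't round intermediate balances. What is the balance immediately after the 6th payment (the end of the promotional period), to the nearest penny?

Promo months 1–6 at r₀ = 0%/12 = 0; months 7+ at r₁ = 19.5%/12 = 0.01625.
After month 6 (no interest yet): B = £14,988.28 − 6·£670.00 = £10,968.28.

£10,968.28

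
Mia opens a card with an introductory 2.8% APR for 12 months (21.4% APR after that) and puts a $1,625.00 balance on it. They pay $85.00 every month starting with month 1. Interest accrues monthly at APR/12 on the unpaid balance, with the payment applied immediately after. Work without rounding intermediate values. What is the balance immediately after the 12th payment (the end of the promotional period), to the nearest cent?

Promo months 1–12 at r₀ = 2.8%/12 = 0.00233333; months 13+ at r₁ = 21.4%/12 = 0.0178333.
After month 12: iterate B ← B·(1+r₀) − $85.00 for 12 months → $637.90.

$637.90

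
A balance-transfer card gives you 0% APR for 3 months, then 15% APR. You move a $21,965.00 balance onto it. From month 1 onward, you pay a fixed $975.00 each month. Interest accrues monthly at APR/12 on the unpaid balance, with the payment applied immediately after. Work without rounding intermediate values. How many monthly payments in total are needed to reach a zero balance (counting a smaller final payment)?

26 payments

Promo months 1–3 at r₀ = 0%/12 = 0; months 4+ at r₁ = 15%/12 = 0.0125.
After month 3 (no interest yet): B = $21,965.00 − 3·$975.00 = $19,040.00.
Then at r₁ with $975.00/mo: n₂ = −ln(1 − r₁·B/P)/ln(1+r₁) ≈ 22.53 → 23 more payments.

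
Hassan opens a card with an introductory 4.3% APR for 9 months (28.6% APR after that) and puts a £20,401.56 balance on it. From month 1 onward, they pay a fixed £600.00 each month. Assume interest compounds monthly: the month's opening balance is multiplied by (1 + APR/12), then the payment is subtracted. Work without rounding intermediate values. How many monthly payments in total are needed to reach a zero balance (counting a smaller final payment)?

51 months

Promo months 1–9 at r₀ = 4.3%/12 = 0.00358333; months 10+ at r₁ = 28.6%/12 = 0.0238333.
After month 9: iterate B ← B·(1+r₀) − £600.00 for 9 months → £15,590.97.
Then at r₁ with £600.00/mo: n₂ = −ln(1 − r₁·B/P)/ln(1+r₁) ≈ 41.00 → 42 more payments.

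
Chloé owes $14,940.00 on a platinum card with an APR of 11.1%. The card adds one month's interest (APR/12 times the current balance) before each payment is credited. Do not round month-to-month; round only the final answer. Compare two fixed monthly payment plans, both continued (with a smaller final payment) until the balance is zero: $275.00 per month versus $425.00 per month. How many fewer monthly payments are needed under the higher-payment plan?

33 fewer payments

Monthly rate r = 11.1%/12 = 0.925% = 0.00925.
At $275.00/mo: n = ⌈−ln(1 − rB₀/P)/ln(1+r)⌉ = 76 payments (last $228.76); total interest = total paid − $14,940.00 = $5,913.76.
At $425.00/mo: 43 payments (last $303.77); total interest $3,213.77.
Payments saved = 76 − 43 = 33.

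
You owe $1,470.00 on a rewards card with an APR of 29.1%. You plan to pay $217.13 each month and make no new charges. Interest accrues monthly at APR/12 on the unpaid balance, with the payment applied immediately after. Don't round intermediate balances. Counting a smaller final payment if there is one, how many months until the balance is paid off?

Monthly rate r = 29.1%/12 = 2.425% = 0.02425.
Recurrence: B ← B·(1+r) − $217.13.
Month 1: interest $35.65; balance after payment $1,288.52.
Month 2: interest $31.25; balance after payment $1,102.63.
Closed form: n = −ln(1 − rB₀/P)/ln(1+r) = −ln(0.83582)/ln(1.02425) ≈ 7.485, so the balance reaches zero during payment 8.

8 months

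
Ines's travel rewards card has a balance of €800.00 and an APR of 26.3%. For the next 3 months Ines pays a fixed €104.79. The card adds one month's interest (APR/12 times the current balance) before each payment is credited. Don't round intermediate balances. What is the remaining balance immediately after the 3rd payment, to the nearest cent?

€532.45

Monthly rate r = 26.3%/12 = 2.19167% = 0.0219167.
Each month: B ← B·(1+r) − €104.79.
Month 1: interest €17.53; balance after payment €712.74.
Month 2: interest €15.62; balance after payment €623.57.
Month 3: interest €13.67; balance after payment €532.45.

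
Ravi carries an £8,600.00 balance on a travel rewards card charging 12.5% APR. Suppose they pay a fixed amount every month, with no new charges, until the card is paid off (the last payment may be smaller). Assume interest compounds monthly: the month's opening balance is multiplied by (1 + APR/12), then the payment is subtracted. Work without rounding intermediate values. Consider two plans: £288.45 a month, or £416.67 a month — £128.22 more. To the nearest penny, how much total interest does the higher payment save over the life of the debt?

Monthly rate r = 12.5%/12 = 1.04167% = 0.0104167.
At £288.45/mo: n = ⌈−ln(1 − rB₀/P)/ln(1+r)⌉ = 36 payments (last £255.94); total interest = total paid − £8,600.00 = £1,751.69.
At £416.67/mo: 24 payments (last £150.28); total interest £1,133.69.
Interest saved = £1,751.69 − £1,133.69 = £618.00.

£618.00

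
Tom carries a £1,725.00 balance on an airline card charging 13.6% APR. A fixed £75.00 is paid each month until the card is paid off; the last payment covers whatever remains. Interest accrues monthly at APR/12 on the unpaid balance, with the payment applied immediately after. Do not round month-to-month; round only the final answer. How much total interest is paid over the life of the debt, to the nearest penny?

Monthly rate r = 13.6%/12 = 1.13333% = 0.0113333.
Payoff takes n = ⌈−ln(1 − rB₀/P)/ln(1+r)⌉ = ⌈26.798⌉ = 27 payments; the last is £59.94.
Total paid = 26·£75.00 + £59.94 = £2,009.94.
Total interest = total paid − principal = £2,009.94 − £1,725.00 = £284.94.

£284.94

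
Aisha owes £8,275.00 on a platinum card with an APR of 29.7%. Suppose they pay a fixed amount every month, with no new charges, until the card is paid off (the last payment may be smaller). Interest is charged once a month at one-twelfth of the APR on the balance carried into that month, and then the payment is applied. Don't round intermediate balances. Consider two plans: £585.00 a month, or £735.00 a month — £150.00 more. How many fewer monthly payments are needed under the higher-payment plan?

4 fewer payments

Monthly rate r = 29.7%/12 = 2.475% = 0.02475.
At £585.00/mo: n = ⌈−ln(1 − rB₀/P)/ln(1+r)⌉ = 18 payments (last £367.84); total interest = total paid − £8,275.00 = £2,037.84.
At £735.00/mo: 14 payments (last £266.48); total interest £1,546.48.
Payments saved = 18 − 14 = 4.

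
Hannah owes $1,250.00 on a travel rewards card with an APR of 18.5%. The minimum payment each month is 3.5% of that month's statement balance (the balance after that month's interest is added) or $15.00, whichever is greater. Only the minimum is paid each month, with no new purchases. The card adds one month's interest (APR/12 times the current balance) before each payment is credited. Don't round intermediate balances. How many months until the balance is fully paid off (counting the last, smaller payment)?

91 months

Monthly rate r = 18.5%/12 = 1.54167% = 0.0154167.
While 3.5% of the post-interest balance exceeds $15.00, each month B ← (B·(1+r))·(1 − 0.035), i.e. B shrinks by the factor (1+r)·0.965 = 0.97988.
This holds for months 1–54. Entering month 55 the balance is $417.04; 3.5% of the post-interest balance is now below $15.00, so the flat $15.00 minimum applies from here.
From month 55 a fixed $15.00 at rate r clears $417.04 in 37 more payments. Total: 54 + 37 = 91 months.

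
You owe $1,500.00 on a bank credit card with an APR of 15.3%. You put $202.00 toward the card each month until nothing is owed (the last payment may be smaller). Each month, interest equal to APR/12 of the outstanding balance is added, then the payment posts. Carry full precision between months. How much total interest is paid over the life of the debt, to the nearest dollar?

$86

Monthly rate r = 15.3%/12 = 1.275% = 0.01275.
Payoff takes n = ⌈−ln(1 − rB₀/P)/ln(1+r)⌉ = ⌈7.851⌉ = 8 payments; the last is $172.02.
Total paid = 7·$202.00 + $172.02 = $1,586.02.
Total interest = total paid − principal = $1,586.02 − $1,500.00 = $86.02.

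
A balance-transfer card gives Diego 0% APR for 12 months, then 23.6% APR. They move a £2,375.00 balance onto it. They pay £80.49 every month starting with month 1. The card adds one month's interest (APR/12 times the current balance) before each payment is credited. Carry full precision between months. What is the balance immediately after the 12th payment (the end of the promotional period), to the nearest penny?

Promo months 1–12 at r₀ = 0%/12 = 0; months 13+ at r₁ = 23.6%/12 = 0.0196667.
After month 12 (no interest yet): B = £2,375.00 − 12·£80.49 = £1,409.12.

£1,409.12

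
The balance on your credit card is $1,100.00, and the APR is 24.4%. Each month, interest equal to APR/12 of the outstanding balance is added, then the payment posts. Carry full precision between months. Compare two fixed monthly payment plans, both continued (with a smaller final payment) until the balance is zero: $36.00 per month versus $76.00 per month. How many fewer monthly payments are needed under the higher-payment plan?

31 fewer payments

Monthly rate r = 24.4%/12 = 2.03333% = 0.0203333.
At $36.00/mo: n = ⌈−ln(1 − rB₀/P)/ln(1+r)⌉ = 49 payments (last $8.63); total interest = total paid − $1,100.00 = $636.63.
At $76.00/mo: 18 payments (last $24.19); total interest $216.19.
Payments saved = 49 − 18 = 31.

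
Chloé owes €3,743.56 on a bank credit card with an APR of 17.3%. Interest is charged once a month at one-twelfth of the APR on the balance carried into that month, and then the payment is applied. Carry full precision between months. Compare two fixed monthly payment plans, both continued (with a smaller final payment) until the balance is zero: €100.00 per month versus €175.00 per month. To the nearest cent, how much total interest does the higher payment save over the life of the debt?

€912.06

Monthly rate r = 17.3%/12 = 1.44167% = 0.0144167.
At €100.00/mo: n = ⌈−ln(1 − rB₀/P)/ln(1+r)⌉ = 55 payments (last €20.57); total interest = total paid − €3,743.56 = €1,677.01.
At €175.00/mo: 26 payments (last €133.51); total interest €764.95.
Interest saved = €1,677.01 − €764.95 = €912.06.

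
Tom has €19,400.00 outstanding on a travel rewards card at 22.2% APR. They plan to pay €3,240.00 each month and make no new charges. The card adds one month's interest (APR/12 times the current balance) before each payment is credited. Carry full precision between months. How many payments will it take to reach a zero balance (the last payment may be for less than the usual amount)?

7 months

Monthly rate r = 22.2%/12 = 1.85% = 0.0185.
Recurrence: B ← B·(1+r) − €3,240.00.
Month 1: interest €358.90; balance after payment €16,518.90.
Month 2: interest €305.60; balance after payment €13,584.50.
Closed form: n = −ln(1 − rB₀/P)/ln(1+r) = −ln(0.88923)/ln(1.0185) ≈ 6.405, so the balance reaches zero during payment 7.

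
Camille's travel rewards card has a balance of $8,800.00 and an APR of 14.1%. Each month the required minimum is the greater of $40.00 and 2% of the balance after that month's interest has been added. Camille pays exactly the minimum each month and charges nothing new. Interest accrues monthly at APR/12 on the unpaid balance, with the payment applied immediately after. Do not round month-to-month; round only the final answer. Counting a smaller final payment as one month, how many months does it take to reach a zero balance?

Monthly rate r = 14.1%/12 = 1.175% = 0.01175.
While 2% of the post-interest balance exceeds $40.00, each month B ← (B·(1+r))·(1 − 0.02), i.e. B shrinks by the factor (1+r)·0.98 = 0.99151.
This holds for months 1–176. Entering month 177 the balance is $1,964.07; 2% of the post-interest balance is now below $40.00, so the flat $40.00 minimum applies from here.
From month 177 a fixed $40.00 at rate r clears $1,964.07 in 74 more payments. Total: 176 + 74 = 250 months.

250 months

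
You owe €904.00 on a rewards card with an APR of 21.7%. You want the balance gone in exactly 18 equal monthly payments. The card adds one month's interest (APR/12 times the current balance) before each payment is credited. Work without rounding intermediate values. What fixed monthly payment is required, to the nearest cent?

Monthly rate r = 21.7%/12 = 1.80833% = 0.0180833.
Level-payment amortization: P = B₀·r / (1 − (1+r)^(−n)) = 904.00·0.0180833 / (1 − 1.01808^(−18)).
Denominator 1 − (1+r)^(−18) = 0.275730663.
P = 16.3473 / 0.275730663 ≈ 59.29.

€59.29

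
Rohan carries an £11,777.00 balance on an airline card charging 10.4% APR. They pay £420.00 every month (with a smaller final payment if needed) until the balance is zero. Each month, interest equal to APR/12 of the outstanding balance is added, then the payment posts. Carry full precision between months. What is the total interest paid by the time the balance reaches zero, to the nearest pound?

£1,774

Monthly rate r = 10.4%/12 = 0.866667% = 0.00866667.
Payoff takes n = ⌈−ln(1 − rB₀/P)/ln(1+r)⌉ = ⌈32.264⌉ = 33 payments; the last is £111.16.
Total paid = 32·£420.00 + £111.16 = £13,551.16.
Total interest = total paid − principal = £13,551.16 − £11,777.00 = £1,774.16.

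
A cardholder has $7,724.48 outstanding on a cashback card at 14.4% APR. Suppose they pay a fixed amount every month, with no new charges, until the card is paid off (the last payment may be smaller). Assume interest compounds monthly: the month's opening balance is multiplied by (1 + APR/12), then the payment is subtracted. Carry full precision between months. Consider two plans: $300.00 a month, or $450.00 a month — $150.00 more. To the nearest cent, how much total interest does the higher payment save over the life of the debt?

$593.06

Monthly rate r = 14.4%/12 = 1.2% = 0.012.
At $300.00/mo: n = ⌈−ln(1 − rB₀/P)/ln(1+r)⌉ = 31 payments (last $294.99); total interest = total paid − $7,724.48 = $1,570.51.
At $450.00/mo: 20 payments (last $151.93); total interest $977.45.
Interest saved = $1,570.51 − $977.45 = $593.06.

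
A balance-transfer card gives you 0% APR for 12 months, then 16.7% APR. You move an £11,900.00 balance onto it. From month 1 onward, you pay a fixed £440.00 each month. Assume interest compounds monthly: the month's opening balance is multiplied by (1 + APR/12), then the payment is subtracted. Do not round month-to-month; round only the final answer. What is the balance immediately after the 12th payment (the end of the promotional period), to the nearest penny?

£6,620.00

Promo months 1–12 at r₀ = 0%/12 = 0; months 13+ at r₁ = 16.7%/12 = 0.0139167.
After month 12 (no interest yet): B = £11,900.00 − 12·£440.00 = £6,620.00.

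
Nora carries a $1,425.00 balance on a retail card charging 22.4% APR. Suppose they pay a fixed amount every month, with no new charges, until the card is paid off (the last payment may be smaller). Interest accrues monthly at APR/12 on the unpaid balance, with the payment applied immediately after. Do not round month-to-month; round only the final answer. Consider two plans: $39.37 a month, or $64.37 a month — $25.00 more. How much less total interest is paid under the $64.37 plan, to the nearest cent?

$541.15

Monthly rate r = 22.4%/12 = 1.86667% = 0.0186667.
At $39.37/mo: n = ⌈−ln(1 − rB₀/P)/ln(1+r)⌉ = 61 payments (last $34.59); total interest = total paid − $1,425.00 = $971.79.
At $64.37/mo: 29 payments (last $53.28); total interest $430.64.
Interest saved = $971.79 − $430.64 = $541.15.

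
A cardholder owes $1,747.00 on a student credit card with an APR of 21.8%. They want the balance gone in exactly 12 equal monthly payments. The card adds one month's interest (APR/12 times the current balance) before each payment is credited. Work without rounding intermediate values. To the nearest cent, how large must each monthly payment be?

Monthly rate r = 21.8%/12 = 1.81667% = 0.0181667.
Level-payment amortization: P = B₀·r / (1 − (1+r)^(−n)) = 1747.00·0.0181667 / (1 − 1.01817^(−12)).
Denominator 1 − (1+r)^(−12) = 0.194299741.
P = 31.7372 / 0.194299741 ≈ 163.34.

$163.34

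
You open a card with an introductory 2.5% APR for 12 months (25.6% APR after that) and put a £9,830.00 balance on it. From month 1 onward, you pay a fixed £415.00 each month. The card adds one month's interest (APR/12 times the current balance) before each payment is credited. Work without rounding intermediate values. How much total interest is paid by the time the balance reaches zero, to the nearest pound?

£1,048

Promo months 1–12 at r₀ = 2.5%/12 = 0.00208333; months 13+ at r₁ = 25.6%/12 = 0.0213333.
After month 12: iterate B ← B·(1+r₀) − £415.00 for 12 months → £5,041.12.
Then at r₁ with £415.00/mo: n₂ = −ln(1 − r₁·B/P)/ln(1+r₁) ≈ 14.21 → 15 more payments.
Total paid = 26·£415.00 + £87.64 = £10,877.64; interest = £10,877.64 − £9,830.00 = £1,047.64.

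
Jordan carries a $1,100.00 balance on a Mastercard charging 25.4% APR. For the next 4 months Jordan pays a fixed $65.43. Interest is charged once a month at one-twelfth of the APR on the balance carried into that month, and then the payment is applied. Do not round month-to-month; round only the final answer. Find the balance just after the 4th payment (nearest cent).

$925.98

Monthly rate r = 25.4%/12 = 2.11667% = 0.0211667.
Each month: B ← B·(1+r) − $65.43.
Month 1: interest $23.28; balance after payment $1,057.85.
Month 2: interest $22.39; balance after payment $1,014.81.
Month 3: interest $21.48; balance after payment $970.86.
Month 4: interest $20.55; balance after payment $925.98.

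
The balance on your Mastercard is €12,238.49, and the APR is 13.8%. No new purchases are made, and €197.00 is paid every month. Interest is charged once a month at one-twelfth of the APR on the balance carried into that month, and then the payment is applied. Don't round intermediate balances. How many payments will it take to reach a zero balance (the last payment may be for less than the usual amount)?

110 months

Monthly rate r = 13.8%/12 = 1.15% = 0.0115.
Recurrence: B ← B·(1+r) − €197.00.
Month 1: interest €140.74; balance after payment €12,182.23.
Month 2: interest €140.10; balance after payment €12,125.33.
Closed form: n = −ln(1 − rB₀/P)/ln(1+r) = −ln(0.28557)/ln(1.0115) ≈ 109.605, so the balance reaches zero during payment 110.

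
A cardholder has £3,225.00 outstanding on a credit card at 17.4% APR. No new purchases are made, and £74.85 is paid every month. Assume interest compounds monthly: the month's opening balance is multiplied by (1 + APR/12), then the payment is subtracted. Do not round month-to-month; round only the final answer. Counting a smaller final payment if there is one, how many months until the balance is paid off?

Monthly rate r = 17.4%/12 = 1.45% = 0.0145.
Recurrence: B ← B·(1+r) − £74.85.
Month 1: interest £46.76; balance after payment £3,196.91.
Month 2: interest £46.36; balance after payment £3,168.42.
Closed form: n = −ln(1 − rB₀/P)/ln(1+r) = −ln(0.37525)/ln(1.0145) ≈ 68.086, so the balance reaches zero during payment 69.

69 months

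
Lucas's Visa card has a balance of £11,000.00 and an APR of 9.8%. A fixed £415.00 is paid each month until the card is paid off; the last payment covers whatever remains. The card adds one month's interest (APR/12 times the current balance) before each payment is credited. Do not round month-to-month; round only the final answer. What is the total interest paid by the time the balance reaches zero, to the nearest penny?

£1,446.73

Monthly rate r = 9.8%/12 = 0.816667% = 0.00816667.
Payoff takes n = ⌈−ln(1 − rB₀/P)/ln(1+r)⌉ = ⌈29.992⌉ = 30 payments; the last is £411.73.
Total paid = 29·£415.00 + £411.73 = £12,446.73.
Total interest = total paid − principal = £12,446.73 − £11,000.00 = £1,446.73.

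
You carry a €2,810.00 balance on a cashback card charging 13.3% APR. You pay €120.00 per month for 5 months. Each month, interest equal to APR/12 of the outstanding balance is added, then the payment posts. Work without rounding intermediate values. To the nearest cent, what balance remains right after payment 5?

€2,355.76

Monthly rate r = 13.3%/12 = 1.10833% = 0.0110833.
Each month: B ← B·(1+r) − €120.00.
Month 1: interest €31.14; balance after payment €2,721.14.
Month 2: interest €30.16; balance after payment €2,631.30.
Month 3: interest €29.16; balance after payment €2,540.47.
Month 4: interest €28.16; balance after payment €2,448.62.
Month 5: interest €27.14; balance after payment €2,355.76.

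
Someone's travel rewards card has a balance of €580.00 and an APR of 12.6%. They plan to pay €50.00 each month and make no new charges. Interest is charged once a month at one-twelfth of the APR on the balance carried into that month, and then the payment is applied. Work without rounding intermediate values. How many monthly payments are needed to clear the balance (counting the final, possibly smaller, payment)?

Monthly rate r = 12.6%/12 = 1.05% = 0.0105.
Recurrence: B ← B·(1+r) − €50.00.
Month 1: interest €6.09; balance after payment €536.09.
Month 2: interest €5.63; balance after payment €491.72.
Closed form: n = −ln(1 − rB₀/P)/ln(1+r) = −ln(0.8782)/ln(1.0105) ≈ 12.434, so the balance reaches zero during payment 13.

13 payments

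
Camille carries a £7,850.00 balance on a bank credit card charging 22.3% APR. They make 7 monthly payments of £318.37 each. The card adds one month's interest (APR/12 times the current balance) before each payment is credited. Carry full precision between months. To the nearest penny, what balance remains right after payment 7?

Monthly rate r = 22.3%/12 = 1.85833% = 0.0185833.
Each month: B ← B·(1+r) − £318.37.
Month 1: interest £145.88; balance after payment £7,677.51.
Month 2: interest £142.67; balance after payment £7,501.81.
Month 3: interest £139.41; balance after payment £7,322.85.
Month 4: interest £136.08; balance after payment £7,140.56.
Month 5: interest £132.70; balance after payment £6,954.89.
Month 6: interest £129.25; balance after payment £6,765.77.
Month 7: interest £125.73; balance after payment £6,573.13.

£6,573.13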